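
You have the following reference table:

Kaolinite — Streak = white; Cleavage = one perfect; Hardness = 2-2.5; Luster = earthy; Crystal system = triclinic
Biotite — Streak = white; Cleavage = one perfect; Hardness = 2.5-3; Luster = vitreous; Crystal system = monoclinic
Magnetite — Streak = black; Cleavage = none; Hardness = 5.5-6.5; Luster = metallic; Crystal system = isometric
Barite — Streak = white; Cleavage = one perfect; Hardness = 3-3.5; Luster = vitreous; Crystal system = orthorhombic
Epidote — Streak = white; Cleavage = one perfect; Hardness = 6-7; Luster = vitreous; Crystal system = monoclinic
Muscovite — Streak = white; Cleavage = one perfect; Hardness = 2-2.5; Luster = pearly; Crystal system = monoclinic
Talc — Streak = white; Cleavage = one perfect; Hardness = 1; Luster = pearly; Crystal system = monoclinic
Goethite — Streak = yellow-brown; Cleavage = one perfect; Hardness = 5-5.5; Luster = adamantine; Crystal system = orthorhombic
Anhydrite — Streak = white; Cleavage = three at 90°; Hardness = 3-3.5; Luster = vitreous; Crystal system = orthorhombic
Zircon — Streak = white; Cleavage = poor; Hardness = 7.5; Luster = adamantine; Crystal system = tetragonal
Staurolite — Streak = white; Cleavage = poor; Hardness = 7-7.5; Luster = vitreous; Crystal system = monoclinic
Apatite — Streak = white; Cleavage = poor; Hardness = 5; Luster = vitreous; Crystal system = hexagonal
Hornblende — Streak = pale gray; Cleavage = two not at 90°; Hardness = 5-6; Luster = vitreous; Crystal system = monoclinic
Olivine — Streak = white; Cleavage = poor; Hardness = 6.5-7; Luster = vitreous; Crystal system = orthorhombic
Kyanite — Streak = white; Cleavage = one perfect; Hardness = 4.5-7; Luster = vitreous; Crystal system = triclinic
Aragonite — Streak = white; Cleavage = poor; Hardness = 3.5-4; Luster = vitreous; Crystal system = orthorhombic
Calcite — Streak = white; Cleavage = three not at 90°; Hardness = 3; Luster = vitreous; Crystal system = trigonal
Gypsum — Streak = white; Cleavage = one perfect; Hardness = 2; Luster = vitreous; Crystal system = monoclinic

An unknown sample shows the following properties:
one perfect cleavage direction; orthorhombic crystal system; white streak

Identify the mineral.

Barite

One perfect cleavage direction: Kaolinite, Biotite, Barite, Epidote, Muscovite, Talc, Goethite, Kyanite, Gypsum remain.
Orthorhombic crystal system: leaves Barite, Goethite.
White streak eliminates Goethite.
Barite is the sole remaining match.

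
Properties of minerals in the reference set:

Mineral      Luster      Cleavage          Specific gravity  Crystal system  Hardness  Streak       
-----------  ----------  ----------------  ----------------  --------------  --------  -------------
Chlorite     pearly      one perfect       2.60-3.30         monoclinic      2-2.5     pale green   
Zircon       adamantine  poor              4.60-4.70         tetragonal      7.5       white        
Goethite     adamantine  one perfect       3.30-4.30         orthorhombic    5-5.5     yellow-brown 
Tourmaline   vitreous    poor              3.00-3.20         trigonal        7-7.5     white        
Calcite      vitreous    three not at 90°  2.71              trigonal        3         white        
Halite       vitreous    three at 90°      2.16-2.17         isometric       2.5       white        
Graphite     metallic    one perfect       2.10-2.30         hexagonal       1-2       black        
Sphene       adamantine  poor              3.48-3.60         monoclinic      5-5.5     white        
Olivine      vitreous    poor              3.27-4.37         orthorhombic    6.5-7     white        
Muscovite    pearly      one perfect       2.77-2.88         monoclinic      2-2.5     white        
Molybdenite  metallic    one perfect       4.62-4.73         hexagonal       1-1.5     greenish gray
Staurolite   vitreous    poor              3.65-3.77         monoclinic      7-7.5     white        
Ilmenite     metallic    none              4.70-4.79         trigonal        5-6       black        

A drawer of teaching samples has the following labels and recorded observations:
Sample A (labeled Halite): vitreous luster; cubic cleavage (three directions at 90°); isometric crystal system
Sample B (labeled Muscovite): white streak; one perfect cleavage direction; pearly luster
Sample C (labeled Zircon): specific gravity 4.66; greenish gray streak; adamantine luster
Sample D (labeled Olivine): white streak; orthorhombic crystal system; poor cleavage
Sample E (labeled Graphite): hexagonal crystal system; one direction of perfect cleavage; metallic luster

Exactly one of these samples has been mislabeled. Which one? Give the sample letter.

Sample A: every observation is compatible with the reference values for Halite.
Sample B: every observation is compatible with the reference values for Muscovite.
Sample C: Zircon has white streak, but the record shows greenish gray streak — this label is wrong.
Sample D: every observation is compatible with the reference values for Olivine.
Sample E: every observation is compatible with the reference values for Graphite.
Sample C is the mislabeled one.

C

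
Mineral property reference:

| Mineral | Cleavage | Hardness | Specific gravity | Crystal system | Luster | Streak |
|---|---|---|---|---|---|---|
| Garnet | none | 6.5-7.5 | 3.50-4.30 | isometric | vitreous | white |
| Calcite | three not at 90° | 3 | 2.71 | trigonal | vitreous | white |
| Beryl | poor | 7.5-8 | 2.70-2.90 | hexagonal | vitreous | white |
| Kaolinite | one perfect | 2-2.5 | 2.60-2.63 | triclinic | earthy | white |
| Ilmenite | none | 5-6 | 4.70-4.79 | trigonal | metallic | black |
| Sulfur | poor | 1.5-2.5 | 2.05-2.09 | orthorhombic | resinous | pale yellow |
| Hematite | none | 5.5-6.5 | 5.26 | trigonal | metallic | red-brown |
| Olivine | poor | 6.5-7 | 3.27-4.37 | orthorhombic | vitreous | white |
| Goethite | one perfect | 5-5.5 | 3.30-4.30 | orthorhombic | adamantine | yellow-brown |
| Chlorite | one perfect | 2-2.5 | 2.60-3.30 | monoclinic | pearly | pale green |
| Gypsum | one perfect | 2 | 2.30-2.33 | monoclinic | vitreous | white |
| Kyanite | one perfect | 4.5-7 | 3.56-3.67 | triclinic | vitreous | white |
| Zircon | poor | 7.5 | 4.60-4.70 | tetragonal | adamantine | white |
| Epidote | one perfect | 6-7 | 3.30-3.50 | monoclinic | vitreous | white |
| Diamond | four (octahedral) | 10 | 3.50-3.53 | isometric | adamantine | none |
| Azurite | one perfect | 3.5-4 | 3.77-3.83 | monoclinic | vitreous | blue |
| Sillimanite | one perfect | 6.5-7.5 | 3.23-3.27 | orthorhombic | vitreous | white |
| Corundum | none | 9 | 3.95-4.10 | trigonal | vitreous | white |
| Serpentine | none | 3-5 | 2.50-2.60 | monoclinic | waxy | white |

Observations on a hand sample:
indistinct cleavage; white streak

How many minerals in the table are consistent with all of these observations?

Indistinct cleavage: Beryl, Sulfur, Olivine, Zircon remain.
White streak excludes Sulfur.
Consistent with every observation: Beryl, Olivine, Zircon.
That is 3 minerals.

3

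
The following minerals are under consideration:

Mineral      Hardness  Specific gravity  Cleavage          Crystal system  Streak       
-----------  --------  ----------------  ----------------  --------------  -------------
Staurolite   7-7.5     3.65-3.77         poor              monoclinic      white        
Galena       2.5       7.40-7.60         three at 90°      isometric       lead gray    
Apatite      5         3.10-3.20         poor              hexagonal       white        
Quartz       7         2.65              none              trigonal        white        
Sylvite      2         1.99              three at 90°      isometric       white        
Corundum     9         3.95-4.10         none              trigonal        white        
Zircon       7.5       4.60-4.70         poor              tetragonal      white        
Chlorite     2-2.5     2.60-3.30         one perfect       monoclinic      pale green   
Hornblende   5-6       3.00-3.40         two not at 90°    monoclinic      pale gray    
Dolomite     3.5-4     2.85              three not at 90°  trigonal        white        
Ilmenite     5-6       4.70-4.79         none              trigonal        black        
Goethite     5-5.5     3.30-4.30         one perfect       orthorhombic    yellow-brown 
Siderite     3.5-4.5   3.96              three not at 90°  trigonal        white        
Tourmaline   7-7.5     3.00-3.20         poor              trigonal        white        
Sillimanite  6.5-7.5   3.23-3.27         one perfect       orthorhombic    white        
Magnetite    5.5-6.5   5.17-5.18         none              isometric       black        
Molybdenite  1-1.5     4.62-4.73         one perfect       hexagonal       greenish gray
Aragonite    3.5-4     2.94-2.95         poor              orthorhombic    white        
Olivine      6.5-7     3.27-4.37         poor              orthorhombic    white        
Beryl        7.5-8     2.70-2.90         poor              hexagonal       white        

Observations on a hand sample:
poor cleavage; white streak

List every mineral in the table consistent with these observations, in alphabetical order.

Apatite, Aragonite, Beryl, Olivine, Staurolite, Tourmaline, Zircon

Poor cleavage: narrows the field to Staurolite, Apatite, Zircon, Tourmaline, Aragonite, Olivine, Beryl.
White streak: no further eliminations.
The minerals that satisfy all observations are Apatite, Aragonite, Beryl, Olivine, Staurolite, Tourmaline, Zircon.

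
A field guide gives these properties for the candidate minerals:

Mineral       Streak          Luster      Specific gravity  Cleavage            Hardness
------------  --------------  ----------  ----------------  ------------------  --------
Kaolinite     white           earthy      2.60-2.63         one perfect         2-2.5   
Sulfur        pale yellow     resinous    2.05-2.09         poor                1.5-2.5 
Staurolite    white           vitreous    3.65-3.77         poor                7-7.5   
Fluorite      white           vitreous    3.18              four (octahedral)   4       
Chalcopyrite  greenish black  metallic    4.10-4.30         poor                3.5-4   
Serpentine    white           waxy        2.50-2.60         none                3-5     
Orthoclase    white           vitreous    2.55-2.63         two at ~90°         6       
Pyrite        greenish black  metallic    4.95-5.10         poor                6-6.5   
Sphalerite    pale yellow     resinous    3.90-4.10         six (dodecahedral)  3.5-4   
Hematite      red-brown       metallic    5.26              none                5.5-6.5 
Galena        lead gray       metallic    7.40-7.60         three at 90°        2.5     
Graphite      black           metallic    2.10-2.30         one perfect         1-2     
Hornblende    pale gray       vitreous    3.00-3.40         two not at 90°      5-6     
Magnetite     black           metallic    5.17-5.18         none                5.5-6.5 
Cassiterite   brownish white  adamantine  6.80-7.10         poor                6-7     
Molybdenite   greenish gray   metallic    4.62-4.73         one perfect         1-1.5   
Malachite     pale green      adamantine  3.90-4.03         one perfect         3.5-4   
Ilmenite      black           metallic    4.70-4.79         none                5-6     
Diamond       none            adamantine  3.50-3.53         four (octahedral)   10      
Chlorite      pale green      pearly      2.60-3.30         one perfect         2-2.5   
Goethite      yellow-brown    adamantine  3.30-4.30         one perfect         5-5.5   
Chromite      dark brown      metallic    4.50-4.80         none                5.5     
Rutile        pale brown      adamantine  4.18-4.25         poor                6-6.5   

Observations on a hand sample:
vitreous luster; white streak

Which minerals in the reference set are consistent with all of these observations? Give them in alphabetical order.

Fluorite, Orthoclase, Staurolite

Vitreous luster — narrows the field to Staurolite, Fluorite, Orthoclase, Hornblende.
White streak eliminates Hornblende.
Consistent with every observation: Fluorite, Orthoclase, Staurolite.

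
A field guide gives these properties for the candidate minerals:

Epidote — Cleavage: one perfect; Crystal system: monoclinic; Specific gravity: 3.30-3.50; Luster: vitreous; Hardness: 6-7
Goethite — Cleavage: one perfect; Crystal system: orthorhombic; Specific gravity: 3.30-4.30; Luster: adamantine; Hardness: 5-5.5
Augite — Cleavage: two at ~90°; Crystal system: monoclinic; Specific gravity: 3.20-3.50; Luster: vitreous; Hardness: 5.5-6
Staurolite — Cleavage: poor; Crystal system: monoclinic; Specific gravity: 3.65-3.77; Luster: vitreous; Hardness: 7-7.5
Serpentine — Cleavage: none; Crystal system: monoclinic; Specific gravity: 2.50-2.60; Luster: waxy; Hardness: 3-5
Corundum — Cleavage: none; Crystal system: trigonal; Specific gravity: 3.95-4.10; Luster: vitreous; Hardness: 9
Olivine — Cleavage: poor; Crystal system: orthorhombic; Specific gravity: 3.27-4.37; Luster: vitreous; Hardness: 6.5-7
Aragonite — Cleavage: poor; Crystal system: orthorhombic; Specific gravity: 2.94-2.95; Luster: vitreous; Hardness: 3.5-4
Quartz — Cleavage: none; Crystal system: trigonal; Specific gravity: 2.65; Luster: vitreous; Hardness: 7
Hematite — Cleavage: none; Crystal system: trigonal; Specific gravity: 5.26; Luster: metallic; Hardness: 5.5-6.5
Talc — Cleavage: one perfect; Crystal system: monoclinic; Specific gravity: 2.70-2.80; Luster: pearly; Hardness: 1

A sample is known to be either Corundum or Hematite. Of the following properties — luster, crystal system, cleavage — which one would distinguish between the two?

Luster: Corundum vitreous, Hematite metallic — these differ.
Crystal system: both trigonal — no difference.
Cleavage: both none — no difference.
Of the listed properties, luster is the one that separates them.

luster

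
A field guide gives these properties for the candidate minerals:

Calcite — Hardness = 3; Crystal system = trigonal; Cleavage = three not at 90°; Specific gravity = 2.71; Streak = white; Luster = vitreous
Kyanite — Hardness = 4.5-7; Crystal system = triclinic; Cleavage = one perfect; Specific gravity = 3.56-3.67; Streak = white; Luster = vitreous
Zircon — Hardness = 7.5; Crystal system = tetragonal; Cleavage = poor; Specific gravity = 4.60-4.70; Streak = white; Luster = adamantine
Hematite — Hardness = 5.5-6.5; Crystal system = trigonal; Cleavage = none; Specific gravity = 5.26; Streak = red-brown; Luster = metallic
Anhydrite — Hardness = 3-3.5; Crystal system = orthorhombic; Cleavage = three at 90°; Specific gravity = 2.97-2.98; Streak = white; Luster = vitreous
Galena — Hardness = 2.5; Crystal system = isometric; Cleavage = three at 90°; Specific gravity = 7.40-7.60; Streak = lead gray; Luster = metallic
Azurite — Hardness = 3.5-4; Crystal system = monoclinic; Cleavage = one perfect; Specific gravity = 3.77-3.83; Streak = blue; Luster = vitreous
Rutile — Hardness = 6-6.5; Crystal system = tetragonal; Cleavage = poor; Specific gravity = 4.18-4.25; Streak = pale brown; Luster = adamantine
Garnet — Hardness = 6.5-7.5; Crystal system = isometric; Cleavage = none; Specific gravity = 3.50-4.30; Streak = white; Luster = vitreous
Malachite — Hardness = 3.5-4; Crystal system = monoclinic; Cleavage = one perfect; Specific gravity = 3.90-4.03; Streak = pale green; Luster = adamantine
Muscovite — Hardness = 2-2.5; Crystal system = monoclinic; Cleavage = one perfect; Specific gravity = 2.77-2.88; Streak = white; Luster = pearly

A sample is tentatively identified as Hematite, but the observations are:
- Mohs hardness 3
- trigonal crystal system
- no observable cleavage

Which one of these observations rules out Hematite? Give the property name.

Mohs hardness 3: Hematite has hardness 5.5-6.5 — outside the reference range.
Trigonal crystal system: Hematite has trigonal system — matches.
No observable cleavage: Hematite has cleavage none — matches.
Everything matches except the hardness.

hardness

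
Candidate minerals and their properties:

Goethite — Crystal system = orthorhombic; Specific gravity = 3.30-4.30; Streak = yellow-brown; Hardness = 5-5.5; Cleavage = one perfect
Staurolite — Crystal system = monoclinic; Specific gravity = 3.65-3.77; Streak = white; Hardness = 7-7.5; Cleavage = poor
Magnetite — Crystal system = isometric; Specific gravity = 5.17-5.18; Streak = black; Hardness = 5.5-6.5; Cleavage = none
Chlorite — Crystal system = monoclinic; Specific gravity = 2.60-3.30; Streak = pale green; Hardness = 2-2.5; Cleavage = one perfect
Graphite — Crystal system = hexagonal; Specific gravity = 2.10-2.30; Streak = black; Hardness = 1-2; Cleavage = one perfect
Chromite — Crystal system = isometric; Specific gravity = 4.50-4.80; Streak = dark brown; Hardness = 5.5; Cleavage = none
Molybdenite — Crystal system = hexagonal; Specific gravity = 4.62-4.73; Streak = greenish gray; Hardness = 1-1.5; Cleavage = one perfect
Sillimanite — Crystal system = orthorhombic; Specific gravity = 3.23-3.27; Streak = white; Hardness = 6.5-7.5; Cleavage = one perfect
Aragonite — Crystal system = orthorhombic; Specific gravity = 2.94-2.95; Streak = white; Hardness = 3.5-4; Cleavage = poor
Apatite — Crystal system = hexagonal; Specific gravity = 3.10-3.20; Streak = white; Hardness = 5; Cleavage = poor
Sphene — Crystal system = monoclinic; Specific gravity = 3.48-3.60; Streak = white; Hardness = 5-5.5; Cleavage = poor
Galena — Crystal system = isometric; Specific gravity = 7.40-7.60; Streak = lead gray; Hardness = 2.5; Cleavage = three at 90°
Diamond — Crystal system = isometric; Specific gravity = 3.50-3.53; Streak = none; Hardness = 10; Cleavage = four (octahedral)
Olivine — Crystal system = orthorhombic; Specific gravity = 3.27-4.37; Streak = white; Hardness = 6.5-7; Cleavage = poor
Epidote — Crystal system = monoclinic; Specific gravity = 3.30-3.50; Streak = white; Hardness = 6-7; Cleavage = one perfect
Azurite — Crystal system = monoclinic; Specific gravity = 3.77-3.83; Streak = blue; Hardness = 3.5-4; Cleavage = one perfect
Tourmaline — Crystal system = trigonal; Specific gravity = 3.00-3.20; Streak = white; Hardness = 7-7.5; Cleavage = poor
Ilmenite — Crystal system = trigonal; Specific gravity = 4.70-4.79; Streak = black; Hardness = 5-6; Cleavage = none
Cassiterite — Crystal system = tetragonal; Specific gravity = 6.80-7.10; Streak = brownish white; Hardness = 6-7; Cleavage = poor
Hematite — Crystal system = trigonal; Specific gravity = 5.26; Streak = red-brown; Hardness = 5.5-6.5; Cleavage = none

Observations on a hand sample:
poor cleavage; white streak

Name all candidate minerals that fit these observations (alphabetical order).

Poor cleavage — Staurolite, Aragonite, Apatite, Sphene, Olivine, Tourmaline, Cassiterite remain.
White streak eliminates Cassiterite.
Consistent with every observation: Apatite, Aragonite, Olivine, Sphene, Staurolite, Tourmaline.

Apatite, Aragonite, Olivine, Sphene, Staurolite, Tourmaline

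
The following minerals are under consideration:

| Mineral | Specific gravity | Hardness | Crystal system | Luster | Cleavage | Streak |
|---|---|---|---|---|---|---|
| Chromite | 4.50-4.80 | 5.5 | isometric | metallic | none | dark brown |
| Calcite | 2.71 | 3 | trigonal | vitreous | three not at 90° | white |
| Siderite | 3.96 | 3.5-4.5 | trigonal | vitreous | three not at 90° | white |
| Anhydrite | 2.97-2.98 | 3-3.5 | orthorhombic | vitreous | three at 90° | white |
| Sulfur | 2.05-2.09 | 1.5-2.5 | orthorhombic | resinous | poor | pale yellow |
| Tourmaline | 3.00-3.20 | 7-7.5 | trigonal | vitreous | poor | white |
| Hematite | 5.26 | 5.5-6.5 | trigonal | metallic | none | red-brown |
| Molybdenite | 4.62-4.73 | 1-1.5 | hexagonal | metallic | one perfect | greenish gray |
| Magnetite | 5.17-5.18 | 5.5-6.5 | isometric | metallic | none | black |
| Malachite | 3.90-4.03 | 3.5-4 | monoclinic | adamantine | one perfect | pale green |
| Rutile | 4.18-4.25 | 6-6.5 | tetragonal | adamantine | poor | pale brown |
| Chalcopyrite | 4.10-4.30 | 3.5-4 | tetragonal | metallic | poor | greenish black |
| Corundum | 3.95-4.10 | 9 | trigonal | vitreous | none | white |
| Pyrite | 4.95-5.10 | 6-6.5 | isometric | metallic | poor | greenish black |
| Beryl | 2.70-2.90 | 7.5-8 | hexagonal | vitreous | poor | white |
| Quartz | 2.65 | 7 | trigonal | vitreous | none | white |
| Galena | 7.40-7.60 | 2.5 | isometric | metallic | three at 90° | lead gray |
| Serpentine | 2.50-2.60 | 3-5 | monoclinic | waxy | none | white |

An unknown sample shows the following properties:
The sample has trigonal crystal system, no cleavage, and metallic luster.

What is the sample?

Hematite

Trigonal crystal system: Calcite, Siderite, Tourmaline, Hematite, Corundum, Quartz remain.
No cleavage is inconsistent with Calcite, Siderite, Tourmaline.
Metallic luster: Hematite remains.
Hematite is the sole remaining match.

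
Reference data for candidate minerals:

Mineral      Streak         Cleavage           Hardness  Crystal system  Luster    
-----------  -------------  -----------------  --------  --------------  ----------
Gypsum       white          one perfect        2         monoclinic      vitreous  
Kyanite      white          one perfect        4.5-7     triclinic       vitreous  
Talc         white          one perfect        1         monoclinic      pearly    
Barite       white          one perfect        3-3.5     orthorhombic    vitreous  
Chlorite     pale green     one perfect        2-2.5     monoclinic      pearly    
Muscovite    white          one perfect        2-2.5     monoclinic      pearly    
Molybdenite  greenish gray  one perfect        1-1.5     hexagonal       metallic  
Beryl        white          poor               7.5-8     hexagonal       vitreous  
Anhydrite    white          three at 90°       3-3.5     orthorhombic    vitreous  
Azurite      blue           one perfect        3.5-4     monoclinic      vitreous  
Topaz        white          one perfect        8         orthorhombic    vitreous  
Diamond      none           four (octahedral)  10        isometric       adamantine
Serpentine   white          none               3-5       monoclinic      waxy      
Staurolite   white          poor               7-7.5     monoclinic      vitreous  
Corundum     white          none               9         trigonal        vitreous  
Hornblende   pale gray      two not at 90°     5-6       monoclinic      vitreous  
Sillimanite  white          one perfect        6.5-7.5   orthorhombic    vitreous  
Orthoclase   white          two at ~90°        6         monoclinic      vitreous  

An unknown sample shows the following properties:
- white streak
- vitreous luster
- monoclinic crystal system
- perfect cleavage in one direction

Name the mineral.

Gypsum

White streak excludes Chlorite, Molybdenite, Azurite, Diamond, Hornblende.
Vitreous luster rules out Talc, Muscovite, Serpentine.
Monoclinic crystal system — narrows the field to Gypsum, Staurolite, Orthoclase.
Perfect cleavage in one direction — Gypsum remains.
Gypsum is the sole remaining match.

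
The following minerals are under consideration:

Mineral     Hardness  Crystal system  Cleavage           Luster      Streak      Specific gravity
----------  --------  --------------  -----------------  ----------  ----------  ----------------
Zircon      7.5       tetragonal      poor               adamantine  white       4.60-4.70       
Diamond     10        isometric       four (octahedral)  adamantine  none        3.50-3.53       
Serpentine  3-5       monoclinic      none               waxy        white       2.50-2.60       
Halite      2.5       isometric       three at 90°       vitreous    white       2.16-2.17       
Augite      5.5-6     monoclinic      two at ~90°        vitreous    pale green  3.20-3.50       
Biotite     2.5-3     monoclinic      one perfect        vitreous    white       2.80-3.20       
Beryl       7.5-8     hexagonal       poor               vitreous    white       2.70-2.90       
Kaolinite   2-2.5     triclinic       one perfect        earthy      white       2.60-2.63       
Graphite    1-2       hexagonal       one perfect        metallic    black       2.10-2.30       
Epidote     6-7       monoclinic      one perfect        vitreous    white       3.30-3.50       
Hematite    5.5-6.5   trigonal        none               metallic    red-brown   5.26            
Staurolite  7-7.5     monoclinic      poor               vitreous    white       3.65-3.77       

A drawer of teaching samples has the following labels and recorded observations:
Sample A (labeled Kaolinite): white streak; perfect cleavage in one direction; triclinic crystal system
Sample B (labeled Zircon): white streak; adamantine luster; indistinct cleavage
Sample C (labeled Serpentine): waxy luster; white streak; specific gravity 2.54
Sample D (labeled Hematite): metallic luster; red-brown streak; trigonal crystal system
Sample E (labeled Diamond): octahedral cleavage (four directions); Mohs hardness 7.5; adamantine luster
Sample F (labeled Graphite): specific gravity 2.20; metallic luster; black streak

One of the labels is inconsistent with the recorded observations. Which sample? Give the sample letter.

E

Sample A: every observation is compatible with the reference values for Kaolinite.
Sample B: every observation is compatible with the reference values for Zircon.
Sample C: every observation is compatible with the reference values for Serpentine.
Sample D: every observation is compatible with the reference values for Hematite.
Sample E: Mohs hardness 7.5 is outside the reference for Diamond (hardness 10) — mislabeled.
Sample F: every observation is compatible with the reference values for Graphite.
Only sample E is inconsistent with its label.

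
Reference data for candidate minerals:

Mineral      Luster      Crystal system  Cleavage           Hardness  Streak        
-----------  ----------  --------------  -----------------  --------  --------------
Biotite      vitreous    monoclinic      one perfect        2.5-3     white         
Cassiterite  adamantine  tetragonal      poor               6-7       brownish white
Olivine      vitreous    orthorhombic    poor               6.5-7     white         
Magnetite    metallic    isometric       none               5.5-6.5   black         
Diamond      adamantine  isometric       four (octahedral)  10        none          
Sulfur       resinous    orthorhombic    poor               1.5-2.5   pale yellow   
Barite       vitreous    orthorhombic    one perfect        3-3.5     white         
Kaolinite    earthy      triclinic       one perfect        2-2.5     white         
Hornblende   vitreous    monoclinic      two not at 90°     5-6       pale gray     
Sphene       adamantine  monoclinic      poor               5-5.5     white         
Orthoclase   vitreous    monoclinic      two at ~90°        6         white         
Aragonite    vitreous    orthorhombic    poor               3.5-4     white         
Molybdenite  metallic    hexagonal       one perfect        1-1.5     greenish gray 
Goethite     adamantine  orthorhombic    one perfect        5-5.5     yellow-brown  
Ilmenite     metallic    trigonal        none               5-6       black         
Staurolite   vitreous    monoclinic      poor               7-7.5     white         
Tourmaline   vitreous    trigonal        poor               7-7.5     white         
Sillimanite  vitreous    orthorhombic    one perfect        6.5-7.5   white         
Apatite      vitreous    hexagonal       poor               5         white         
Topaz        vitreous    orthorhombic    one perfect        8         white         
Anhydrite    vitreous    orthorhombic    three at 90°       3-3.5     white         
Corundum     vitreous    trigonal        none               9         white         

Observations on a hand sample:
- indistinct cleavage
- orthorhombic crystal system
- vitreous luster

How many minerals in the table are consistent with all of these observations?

Indistinct cleavage: narrows the field to Cassiterite, Olivine, Sulfur, Sphene, Aragonite, Staurolite, Tourmaline, Apatite.
Orthorhombic crystal system: only Olivine, Sulfur, Aragonite remain.
Vitreous luster rules out Sulfur.
Remaining candidates: Aragonite, Olivine.
That is 2 minerals.

2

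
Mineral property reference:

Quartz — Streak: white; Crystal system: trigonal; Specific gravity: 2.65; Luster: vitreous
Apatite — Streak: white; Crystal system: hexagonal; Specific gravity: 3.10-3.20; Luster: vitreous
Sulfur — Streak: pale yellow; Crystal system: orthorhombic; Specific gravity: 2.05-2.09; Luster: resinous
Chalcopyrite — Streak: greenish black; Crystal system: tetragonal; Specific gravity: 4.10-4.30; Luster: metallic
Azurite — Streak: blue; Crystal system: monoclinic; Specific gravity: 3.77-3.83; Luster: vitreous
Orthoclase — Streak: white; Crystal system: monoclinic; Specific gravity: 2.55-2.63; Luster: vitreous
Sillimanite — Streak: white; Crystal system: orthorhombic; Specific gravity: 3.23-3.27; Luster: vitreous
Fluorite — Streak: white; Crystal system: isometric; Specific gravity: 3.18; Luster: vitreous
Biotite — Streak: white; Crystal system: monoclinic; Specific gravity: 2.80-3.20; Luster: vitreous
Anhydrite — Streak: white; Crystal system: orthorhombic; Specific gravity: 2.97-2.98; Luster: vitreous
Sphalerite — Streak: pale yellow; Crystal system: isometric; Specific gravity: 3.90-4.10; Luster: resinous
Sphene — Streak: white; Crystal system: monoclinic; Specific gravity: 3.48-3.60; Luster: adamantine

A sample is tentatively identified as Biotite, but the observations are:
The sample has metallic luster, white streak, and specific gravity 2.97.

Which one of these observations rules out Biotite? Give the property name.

Metallic luster: Biotite has vitreous luster — inconsistent.
White streak: Biotite has white streak — consistent.
Specific gravity 2.97: Biotite has SG 2.80-3.20 — consistent.
The luster is the one property that does not fit.

luster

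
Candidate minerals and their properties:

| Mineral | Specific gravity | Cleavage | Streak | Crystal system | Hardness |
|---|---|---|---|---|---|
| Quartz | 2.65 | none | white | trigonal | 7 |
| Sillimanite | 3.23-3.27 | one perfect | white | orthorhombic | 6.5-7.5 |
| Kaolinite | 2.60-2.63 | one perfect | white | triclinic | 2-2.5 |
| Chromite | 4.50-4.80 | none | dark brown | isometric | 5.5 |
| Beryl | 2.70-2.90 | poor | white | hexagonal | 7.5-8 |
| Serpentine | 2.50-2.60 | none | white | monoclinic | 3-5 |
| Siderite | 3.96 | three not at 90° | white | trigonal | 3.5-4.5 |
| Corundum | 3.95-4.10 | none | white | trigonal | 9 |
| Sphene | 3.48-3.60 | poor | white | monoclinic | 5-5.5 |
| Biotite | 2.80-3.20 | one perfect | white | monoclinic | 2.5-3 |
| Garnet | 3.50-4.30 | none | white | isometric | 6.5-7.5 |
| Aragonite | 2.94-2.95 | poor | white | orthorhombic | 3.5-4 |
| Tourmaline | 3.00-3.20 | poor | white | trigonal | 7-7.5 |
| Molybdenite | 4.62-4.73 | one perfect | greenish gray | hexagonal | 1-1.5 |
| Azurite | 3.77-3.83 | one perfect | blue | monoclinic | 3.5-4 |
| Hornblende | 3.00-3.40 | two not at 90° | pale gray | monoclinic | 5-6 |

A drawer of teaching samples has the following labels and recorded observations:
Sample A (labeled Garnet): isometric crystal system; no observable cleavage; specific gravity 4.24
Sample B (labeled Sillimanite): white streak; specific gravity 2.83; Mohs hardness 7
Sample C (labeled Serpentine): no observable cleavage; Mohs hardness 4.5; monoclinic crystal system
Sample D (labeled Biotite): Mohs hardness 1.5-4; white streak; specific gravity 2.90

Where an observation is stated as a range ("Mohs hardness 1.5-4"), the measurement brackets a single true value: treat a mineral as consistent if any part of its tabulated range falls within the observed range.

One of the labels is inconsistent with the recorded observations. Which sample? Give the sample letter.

B

Sample A: every observation is compatible with the reference values for Garnet.
Sample B: specific gravity 2.83 is outside the reference for Sillimanite (SG 3.23-3.27) — mislabeled.
Sample C: every observation is compatible with the reference values for Serpentine.
Sample D: every observation is compatible with the reference values for Biotite.
Sample B is the mislabeled one.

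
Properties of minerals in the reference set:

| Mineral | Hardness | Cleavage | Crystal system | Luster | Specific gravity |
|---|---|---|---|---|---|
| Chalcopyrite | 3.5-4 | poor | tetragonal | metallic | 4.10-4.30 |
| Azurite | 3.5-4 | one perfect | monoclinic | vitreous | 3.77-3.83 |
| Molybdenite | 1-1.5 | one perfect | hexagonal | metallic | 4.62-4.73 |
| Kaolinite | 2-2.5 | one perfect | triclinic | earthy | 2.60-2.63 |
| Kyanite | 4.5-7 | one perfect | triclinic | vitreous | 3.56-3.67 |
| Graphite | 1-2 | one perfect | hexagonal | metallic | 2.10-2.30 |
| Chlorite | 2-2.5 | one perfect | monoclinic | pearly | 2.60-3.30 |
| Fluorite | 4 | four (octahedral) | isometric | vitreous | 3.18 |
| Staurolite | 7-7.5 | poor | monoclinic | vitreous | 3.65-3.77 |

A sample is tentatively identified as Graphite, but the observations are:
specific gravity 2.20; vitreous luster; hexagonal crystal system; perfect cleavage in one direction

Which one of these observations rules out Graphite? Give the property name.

Specific gravity 2.20: Graphite has SG 2.10-2.30 — consistent.
Vitreous luster: Graphite has metallic luster — does not match.
Hexagonal crystal system: Graphite has hexagonal system — consistent.
Perfect cleavage in one direction: Graphite has cleavage one perfect — consistent.
The luster is the one property that does not fit.

luster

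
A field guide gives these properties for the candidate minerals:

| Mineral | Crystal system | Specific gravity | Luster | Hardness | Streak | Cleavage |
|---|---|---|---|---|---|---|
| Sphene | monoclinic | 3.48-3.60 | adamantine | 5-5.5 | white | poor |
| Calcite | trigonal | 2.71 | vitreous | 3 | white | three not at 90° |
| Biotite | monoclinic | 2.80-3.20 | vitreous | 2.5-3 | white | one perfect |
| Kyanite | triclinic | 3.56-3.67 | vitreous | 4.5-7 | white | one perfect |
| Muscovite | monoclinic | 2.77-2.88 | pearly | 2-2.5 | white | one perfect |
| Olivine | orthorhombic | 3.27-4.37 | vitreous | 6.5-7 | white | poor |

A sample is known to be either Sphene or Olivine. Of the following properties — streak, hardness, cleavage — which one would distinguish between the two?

hardness

Streak: both white — same for both.
Hardness: Sphene 5-5.5, Olivine 6.5-7 — these differ.
Cleavage: both poor — same for both.
Only hardness differs between Sphene and Olivine among the listed tests.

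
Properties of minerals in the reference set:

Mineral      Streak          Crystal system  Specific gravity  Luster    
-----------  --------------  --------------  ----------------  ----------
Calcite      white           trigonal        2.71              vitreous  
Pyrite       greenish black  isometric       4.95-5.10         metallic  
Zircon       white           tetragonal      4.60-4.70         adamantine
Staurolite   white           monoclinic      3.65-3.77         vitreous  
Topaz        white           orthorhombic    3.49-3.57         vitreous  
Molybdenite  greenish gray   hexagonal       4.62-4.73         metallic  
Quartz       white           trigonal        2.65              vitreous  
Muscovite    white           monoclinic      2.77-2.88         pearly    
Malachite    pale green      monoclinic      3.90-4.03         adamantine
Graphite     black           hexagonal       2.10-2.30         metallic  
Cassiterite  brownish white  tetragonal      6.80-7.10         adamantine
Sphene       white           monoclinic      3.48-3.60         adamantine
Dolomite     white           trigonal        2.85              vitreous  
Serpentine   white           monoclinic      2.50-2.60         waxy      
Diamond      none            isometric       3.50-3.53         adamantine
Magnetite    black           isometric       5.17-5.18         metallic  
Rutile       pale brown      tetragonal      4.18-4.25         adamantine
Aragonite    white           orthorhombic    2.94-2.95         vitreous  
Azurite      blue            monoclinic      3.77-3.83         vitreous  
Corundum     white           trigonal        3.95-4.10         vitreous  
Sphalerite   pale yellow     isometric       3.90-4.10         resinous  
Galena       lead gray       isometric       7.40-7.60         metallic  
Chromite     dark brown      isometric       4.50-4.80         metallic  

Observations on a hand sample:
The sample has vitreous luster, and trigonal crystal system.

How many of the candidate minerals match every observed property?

4

Vitreous luster — leaves Calcite, Staurolite, Topaz, Quartz, Dolomite, Aragonite, Azurite, Corundum.
Trigonal crystal system eliminates Staurolite, Topaz, Aragonite, Azurite.
Remaining candidates: Calcite, Corundum, Dolomite, Quartz.
That is 4 minerals.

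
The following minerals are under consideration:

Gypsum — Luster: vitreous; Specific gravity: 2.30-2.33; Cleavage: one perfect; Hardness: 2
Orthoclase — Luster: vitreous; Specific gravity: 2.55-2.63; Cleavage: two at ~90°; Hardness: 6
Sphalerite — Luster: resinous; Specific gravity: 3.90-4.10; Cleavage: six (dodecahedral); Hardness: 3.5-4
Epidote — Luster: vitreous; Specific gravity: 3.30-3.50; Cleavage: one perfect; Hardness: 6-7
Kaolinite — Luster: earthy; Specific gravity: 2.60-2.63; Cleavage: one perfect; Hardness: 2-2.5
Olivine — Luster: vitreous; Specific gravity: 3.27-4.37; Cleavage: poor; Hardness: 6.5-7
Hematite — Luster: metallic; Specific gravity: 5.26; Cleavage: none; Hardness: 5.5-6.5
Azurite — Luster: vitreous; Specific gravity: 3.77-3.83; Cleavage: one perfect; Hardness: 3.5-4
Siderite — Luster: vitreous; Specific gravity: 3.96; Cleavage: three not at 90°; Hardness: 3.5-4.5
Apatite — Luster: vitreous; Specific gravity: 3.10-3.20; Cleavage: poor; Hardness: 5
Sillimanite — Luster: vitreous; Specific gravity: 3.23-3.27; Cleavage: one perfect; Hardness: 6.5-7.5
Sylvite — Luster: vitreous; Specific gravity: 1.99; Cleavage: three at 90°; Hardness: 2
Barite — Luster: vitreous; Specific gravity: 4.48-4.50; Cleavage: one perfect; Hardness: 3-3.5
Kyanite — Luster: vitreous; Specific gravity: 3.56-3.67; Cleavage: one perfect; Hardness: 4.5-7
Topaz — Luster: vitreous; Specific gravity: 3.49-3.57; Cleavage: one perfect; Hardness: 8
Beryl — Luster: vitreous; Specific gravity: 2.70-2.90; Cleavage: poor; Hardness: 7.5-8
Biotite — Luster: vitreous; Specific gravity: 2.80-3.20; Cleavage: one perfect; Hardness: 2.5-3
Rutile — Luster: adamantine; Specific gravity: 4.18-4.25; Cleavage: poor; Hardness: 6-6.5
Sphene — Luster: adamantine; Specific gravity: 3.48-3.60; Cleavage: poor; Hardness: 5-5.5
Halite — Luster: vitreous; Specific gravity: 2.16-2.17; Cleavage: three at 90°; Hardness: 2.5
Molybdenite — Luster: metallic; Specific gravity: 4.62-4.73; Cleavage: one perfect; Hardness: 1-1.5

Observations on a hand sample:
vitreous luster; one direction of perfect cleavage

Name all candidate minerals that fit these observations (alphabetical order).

Azurite, Barite, Biotite, Epidote, Gypsum, Kyanite, Sillimanite, Topaz

Vitreous luster excludes Sphalerite, Kaolinite, Hematite, Rutile, Sphene, Molybdenite.
One direction of perfect cleavage: Gypsum, Epidote, Azurite, Sillimanite, Barite, Kyanite, Topaz, Biotite remain.
Consistent with every observation: Azurite, Barite, Biotite, Epidote, Gypsum, Kyanite, Sillimanite, Topaz.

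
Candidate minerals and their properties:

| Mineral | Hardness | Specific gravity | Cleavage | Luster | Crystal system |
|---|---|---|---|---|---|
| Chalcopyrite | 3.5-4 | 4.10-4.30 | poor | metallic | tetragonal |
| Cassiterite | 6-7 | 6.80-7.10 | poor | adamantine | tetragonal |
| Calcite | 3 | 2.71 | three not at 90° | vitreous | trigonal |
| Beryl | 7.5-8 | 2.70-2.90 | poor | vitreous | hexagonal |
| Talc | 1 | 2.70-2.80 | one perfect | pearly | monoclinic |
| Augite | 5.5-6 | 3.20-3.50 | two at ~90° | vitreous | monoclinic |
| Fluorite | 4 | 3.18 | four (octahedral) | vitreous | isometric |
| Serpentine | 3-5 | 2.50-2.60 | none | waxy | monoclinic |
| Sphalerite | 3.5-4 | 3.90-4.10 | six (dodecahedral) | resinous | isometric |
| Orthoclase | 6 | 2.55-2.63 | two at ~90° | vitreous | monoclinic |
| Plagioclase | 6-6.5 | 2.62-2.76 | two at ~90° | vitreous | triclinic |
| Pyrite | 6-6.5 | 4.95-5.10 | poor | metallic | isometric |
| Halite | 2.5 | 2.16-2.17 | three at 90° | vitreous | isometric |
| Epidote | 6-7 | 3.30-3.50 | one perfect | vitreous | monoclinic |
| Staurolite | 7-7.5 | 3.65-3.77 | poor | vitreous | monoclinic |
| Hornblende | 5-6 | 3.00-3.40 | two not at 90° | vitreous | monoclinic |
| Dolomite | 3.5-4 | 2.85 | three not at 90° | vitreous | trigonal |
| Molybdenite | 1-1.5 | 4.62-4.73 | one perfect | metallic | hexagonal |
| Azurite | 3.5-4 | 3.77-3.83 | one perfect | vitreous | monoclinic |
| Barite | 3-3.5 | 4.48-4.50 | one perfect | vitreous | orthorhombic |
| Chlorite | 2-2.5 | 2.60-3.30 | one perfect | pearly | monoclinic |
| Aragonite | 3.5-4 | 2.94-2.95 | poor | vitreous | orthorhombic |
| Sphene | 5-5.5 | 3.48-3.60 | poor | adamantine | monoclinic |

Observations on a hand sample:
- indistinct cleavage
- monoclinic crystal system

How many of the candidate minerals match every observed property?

2

Indistinct cleavage: leaves Chalcopyrite, Cassiterite, Beryl, Pyrite, Staurolite, Aragonite, Sphene.
Monoclinic crystal system: narrows the field to Staurolite, Sphene.
Consistent with every observation: Sphene, Staurolite.
That is 2 minerals.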